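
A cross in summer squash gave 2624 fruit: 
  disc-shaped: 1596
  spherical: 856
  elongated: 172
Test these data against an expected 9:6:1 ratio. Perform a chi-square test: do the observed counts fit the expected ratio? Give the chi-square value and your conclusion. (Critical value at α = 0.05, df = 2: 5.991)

26.797; not consistent

Expected counts for N = 2624 under a 9:6:1 ratio (total parts = 16):
  disc-shaped: 2624 × 9/16 = 1476
  spherical: 2624 × 6/16 = 984
  elongated: 2624 × 1/16 = 164
χ² = Σ (O − E)² / E
  disc-shaped: (1596 − 1476)² / 1476 = 9.7561
  spherical: (856 − 984)² / 984 = 16.6504
  elongated: (172 − 164)² / 164 = 0.3902
χ² = 9.7561 + 16.6504 + 0.3902 = 26.7967 ≈ 26.797
Degrees of freedom = 3 − 1 = 2; critical value at α = 0.05 is 5.991.
Since 26.797 > 5.991, we reject the null hypothesis — the data do not fit the 9:6:1 ratio.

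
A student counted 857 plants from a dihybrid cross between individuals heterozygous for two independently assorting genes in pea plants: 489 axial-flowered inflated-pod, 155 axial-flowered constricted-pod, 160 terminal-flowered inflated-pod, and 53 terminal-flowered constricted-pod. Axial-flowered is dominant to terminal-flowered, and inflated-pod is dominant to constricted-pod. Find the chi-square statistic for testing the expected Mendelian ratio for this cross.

0.310

A dihybrid F₂ with independent assortment and complete dominance at both loci gives a 9:3:3:1 phenotypic ratio.
Total ratio parts = 16. Expected numbers out of 857:
  axial-flowered inflated-pod: 857 × 9/16 = 482.0625
  axial-flowered constricted-pod: 857 × 3/16 = 160.6875
  terminal-flowered inflated-pod: 857 × 3/16 = 160.6875
  terminal-flowered constricted-pod: 857 × 1/16 = 53.5625
χ² = Σ (O − E)² / E
  axial-flowered inflated-pod: (489 − 482.0625)² / 482.0625 = 0.0998
  axial-flowered constricted-pod: (155 − 160.6875)² / 160.6875 = 0.2013
  terminal-flowered inflated-pod: (160 − 160.6875)² / 160.6875 = 0.0029
  terminal-flowered constricted-pod: (53 − 53.5625)² / 53.5625 = 0.0059
χ² = 0.0998 + 0.2013 + 0.0029 + 0.0059 = 0.3099 ≈ 0.310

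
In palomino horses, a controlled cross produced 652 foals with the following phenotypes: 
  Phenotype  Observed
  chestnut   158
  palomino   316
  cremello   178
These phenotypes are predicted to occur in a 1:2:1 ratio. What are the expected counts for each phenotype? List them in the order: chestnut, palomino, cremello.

163, 326, 163

Total ratio parts = 4. Expected numbers out of 652:
  chestnut: 652 × 1/4 = 163
  palomino: 652 × 2/4 = 326
  cremello: 652 × 1/4 = 163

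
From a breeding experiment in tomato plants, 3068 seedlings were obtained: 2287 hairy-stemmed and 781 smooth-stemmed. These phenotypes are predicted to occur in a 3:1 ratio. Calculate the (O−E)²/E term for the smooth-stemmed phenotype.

Under the 3:1 hypothesis (Σ ratio = 4, N = 3068):
  hairy-stemmed: 3068 × 3/4 = 2301
  smooth-stemmed: 3068 × 1/4 = 767
Contribution of smooth-stemmed: (781 − 767)² / 767 = 0.2555

0.256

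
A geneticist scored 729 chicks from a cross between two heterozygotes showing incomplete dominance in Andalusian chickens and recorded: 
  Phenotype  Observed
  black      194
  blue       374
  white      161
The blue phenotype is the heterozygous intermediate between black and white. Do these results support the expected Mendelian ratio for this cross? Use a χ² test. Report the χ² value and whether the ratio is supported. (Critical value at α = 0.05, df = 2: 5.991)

With incomplete dominance, a heterozygote × heterozygote cross gives a 1:2:1 phenotypic ratio.
The 1:2:1 ratio has 4 parts, so with N = 729 the expected counts are:
  black: 729 × 1/4 = 182.25
  blue: 729 × 2/4 = 364.5
  white: 729 × 1/4 = 182.25
χ² = Σ (O − E)² / E
  black: (194 − 182.25)² / 182.25 = 0.7575
  blue: (374 − 364.5)² / 364.5 = 0.2476
  white: (161 − 182.25)² / 182.25 = 2.4777
χ² = 0.7575 + 0.2476 + 2.4777 = 3.4828 ≈ 3.483
Degrees of freedom = 3 − 1 = 2; critical value at α = 0.05 is 5.991.
Since 3.483 < 5.991, we fail to reject the null hypothesis — the data are consistent with the 1:2:1 ratio.

3.483; consistent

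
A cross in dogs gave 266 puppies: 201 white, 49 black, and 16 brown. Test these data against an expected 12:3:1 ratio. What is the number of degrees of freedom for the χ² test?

2

A goodness-of-fit test with 3 phenotype classes has df = 3 − 1 = 2.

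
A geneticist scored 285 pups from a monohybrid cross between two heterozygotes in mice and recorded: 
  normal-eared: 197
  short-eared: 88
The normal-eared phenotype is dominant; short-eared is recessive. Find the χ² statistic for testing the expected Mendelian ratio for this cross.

5.250

For a monohybrid cross between heterozygotes with complete dominance, the expected phenotypic ratio is 3:1.
Under the 3:1 hypothesis (Σ ratio = 4, N = 285):
  normal-eared: 285 × 3/4 = 213.75
  short-eared: 285 × 1/4 = 71.25
χ² = Σ (O − E)² / E
  normal-eared: (197 − 213.75)² / 213.75 = 1.3126
  short-eared: (88 − 71.25)² / 71.25 = 3.9377
χ² = 1.3126 + 3.9377 = 5.2503 ≈ 5.250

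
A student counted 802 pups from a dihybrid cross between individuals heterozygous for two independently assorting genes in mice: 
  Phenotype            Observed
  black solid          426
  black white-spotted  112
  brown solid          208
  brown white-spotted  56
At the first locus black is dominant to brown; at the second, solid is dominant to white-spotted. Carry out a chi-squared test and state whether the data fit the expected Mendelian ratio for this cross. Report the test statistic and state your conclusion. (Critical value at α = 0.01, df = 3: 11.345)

33.963; not consistent

A dihybrid F₂ with independent assortment and complete dominance at both loci gives a 9:3:3:1 phenotypic ratio.
Under the 9:3:3:1 hypothesis (Σ ratio = 16, N = 802):
  black solid: 802 × 9/16 = 451.125
  black white-spotted: 802 × 3/16 = 150.375
  brown solid: 802 × 3/16 = 150.375
  brown white-spotted: 802 × 1/16 = 50.125
χ² = Σ (O − E)² / E
  black solid: (426 − 451.125)² / 451.125 = 1.3993
  black white-spotted: (112 − 150.375)² / 150.375 = 9.7931
  brown solid: (208 − 150.375)² / 150.375 = 22.0824
  brown white-spotted: (56 − 50.125)² / 50.125 = 0.6886
χ² = 1.3993 + 9.7931 + 22.0824 + 0.6886 = 33.9634 ≈ 33.963
Degrees of freedom = 4 − 1 = 3; critical value at α = 0.01 is 11.345.
Since 33.963 > 11.345, we reject the null hypothesis — the data do not fit the 9:3:3:1 ratio.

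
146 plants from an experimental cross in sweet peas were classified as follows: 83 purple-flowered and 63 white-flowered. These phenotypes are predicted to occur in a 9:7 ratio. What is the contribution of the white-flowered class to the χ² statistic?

0.012

The 9:7 ratio has 16 parts, so with N = 146 the expected counts are:
  purple-flowered: 146 × 9/16 = 82.125
  white-flowered: 146 × 7/16 = 63.875
Contribution of white-flowered: (63 − 63.875)² / 63.875 = 0.0120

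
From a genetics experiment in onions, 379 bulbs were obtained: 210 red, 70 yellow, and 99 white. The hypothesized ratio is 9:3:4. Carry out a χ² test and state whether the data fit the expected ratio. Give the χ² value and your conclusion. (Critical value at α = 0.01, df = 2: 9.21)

The 9:3:4 ratio has 16 parts, so with N = 379 the expected counts are:
  red: 379 × 9/16 = 213.1875
  yellow: 379 × 3/16 = 71.0625
  white: 379 × 4/16 = 94.75
χ² = Σ (O − E)² / E
  red: (210 − 213.1875)² / 213.1875 = 0.0477
  yellow: (70 − 71.0625)² / 71.0625 = 0.0159
  white: (99 − 94.75)² / 94.75 = 0.1906
χ² = 0.0477 + 0.0159 + 0.1906 = 0.2542 ≈ 0.254
Degrees of freedom = 3 − 1 = 2; critical value at α = 0.01 is 9.21.
Since 0.254 < 9.21, we fail to reject the null hypothesis — the data are consistent with the 9:3:4 ratio.

0.254; consistent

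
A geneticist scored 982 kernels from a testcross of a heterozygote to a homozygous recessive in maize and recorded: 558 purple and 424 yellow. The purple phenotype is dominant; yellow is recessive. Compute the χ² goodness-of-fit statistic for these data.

18.285

A testcross of a heterozygote (Aa × aa) gives a 1:1 phenotypic ratio.
Under the 1:1 hypothesis (Σ ratio = 2, N = 982):
  purple: 982 × 1/2 = 491
  yellow: 982 × 1/2 = 491
χ² = Σ (O − E)² / E
  purple: (558 − 491)² / 491 = 9.1426
  yellow: (424 − 491)² / 491 = 9.1426
χ² = 9.1426 + 9.1426 = 18.2852 ≈ 18.285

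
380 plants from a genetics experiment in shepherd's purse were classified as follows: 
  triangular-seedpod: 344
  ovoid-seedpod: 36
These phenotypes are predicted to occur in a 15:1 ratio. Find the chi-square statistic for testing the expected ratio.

6.740

The 15:1 ratio has 16 parts, so with N = 380 the expected counts are:
  triangular-seedpod: 380 × 15/16 = 356.25
  ovoid-seedpod: 380 × 1/16 = 23.75
χ² = Σ (O − E)² / E
  triangular-seedpod: (344 − 356.25)² / 356.25 = 0.4212
  ovoid-seedpod: (36 − 23.75)² / 23.75 = 6.3184
χ² = 0.4212 + 6.3184 = 6.7396 ≈ 6.740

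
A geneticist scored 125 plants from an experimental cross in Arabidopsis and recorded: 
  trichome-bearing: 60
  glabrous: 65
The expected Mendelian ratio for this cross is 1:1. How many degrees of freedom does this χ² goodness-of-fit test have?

1

A goodness-of-fit test with 2 phenotype classes has df = 2 − 1 = 1.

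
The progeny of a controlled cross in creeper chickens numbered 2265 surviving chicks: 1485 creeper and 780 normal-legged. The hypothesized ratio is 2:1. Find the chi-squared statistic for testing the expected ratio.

1.242

Expected counts for N = 2265 under a 2:1 ratio (total parts = 3):
  creeper: 2265 × 2/3 = 1510
  normal-legged: 2265 × 1/3 = 755
χ² = Σ (O − E)² / E
  creeper: (1485 − 1510)² / 1510 = 0.4139
  normal-legged: (780 − 755)² / 755 = 0.8278
χ² = 0.4139 + 0.8278 = 1.2417 ≈ 1.242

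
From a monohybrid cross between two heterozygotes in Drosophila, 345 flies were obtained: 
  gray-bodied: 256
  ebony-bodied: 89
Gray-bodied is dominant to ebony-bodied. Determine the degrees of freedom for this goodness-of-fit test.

1

For a monohybrid cross between heterozygotes with complete dominance, the expected phenotypic ratio is 3:1.
A goodness-of-fit test with 2 phenotype classes has df = 2 − 1 = 1.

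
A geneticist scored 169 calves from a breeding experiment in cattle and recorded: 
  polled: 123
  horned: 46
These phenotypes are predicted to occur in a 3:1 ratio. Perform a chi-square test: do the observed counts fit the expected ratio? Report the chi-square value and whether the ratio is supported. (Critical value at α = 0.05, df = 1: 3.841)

0.444; consistent

Expected counts for N = 169 under a 3:1 ratio (total parts = 4):
  polled: 169 × 3/4 = 126.75
  horned: 169 × 1/4 = 42.25
χ² = Σ (O − E)² / E
  polled: (123 − 126.75)² / 126.75 = 0.1109
  horned: (46 − 42.25)² / 42.25 = 0.3328
χ² = 0.1109 + 0.3328 = 0.4437 ≈ 0.444
Degrees of freedom = 2 − 1 = 1; critical value at α = 0.05 is 3.841.
Since 0.444 < 3.841, we fail to reject the null hypothesis — the data are consistent with the 3:1 ratio.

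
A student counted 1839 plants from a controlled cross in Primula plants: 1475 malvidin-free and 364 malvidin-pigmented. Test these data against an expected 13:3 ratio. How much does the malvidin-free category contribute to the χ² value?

Total ratio parts = 16. Expected numbers out of 1839:
  malvidin-free: 1839 × 13/16 = 1494.1875
  malvidin-pigmented: 1839 × 3/16 = 344.8125
Contribution of malvidin-free: (1475 − 1494.1875)² / 1494.1875 = 0.2464

0.246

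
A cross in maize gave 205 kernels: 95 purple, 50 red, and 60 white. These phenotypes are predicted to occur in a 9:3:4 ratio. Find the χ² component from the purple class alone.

3.578

Total ratio parts = 16. Expected numbers out of 205:
  purple: 205 × 9/16 = 115.3125
  red: 205 × 3/16 = 38.4375
  white: 205 × 4/16 = 51.25
Contribution of purple: (95 − 115.3125)² / 115.3125 = 3.5781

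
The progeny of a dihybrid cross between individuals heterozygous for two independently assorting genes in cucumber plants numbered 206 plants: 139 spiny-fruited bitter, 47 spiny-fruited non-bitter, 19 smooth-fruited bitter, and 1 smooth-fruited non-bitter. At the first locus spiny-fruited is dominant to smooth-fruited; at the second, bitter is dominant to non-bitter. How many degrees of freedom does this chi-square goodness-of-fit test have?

A dihybrid F₂ with independent assortment and complete dominance at both loci gives a 9:3:3:1 phenotypic ratio.
A goodness-of-fit test with 4 phenotype classes has df = 4 − 1 = 3.

3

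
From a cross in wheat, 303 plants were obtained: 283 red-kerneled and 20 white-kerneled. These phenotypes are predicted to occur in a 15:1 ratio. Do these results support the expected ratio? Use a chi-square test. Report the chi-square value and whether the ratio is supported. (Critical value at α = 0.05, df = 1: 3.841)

The 15:1 ratio has 16 parts, so with N = 303 the expected counts are:
  red-kerneled: 303 × 15/16 = 284.0625
  white-kerneled: 303 × 1/16 = 18.9375
χ² = Σ (O − E)² / E
  red-kerneled: (283 − 284.0625)² / 284.0625 = 0.0040
  white-kerneled: (20 − 18.9375)² / 18.9375 = 0.0596
χ² = 0.0040 + 0.0596 = 0.0636 ≈ 0.064
Degrees of freedom = 2 − 1 = 1; critical value at α = 0.05 is 3.841.
Since 0.064 < 3.841, we fail to reject the null hypothesis — the data are consistent with the 15:1 ratio.

0.064; consistent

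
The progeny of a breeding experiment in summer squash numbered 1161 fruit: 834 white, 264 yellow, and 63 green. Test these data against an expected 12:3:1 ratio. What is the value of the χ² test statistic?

12.664

Expected counts for N = 1161 under a 12:3:1 ratio (total parts = 16):
  white: 1161 × 12/16 = 870.75
  yellow: 1161 × 3/16 = 217.6875
  green: 1161 × 1/16 = 72.5625
χ² = Σ (O − E)² / E
  white: (834 − 870.75)² / 870.75 = 1.5510
  yellow: (264 − 217.6875)² / 217.6875 = 9.8529
  green: (63 − 72.5625)² / 72.5625 = 1.2602
χ² = 1.5510 + 9.8529 + 1.2602 = 12.6641 ≈ 12.664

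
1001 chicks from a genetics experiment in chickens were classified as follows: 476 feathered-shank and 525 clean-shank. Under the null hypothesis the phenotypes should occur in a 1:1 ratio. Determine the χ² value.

2.399

The 1:1 ratio has 2 parts, so with N = 1001 the expected counts are:
  feathered-shank: 1001 × 1/2 = 500.5
  clean-shank: 1001 × 1/2 = 500.5
χ² = Σ (O − E)² / E
  feathered-shank: (476 − 500.5)² / 500.5 = 1.1993
  clean-shank: (525 − 500.5)² / 500.5 = 1.1993
χ² = 1.1993 + 1.1993 = 2.3986 ≈ 2.399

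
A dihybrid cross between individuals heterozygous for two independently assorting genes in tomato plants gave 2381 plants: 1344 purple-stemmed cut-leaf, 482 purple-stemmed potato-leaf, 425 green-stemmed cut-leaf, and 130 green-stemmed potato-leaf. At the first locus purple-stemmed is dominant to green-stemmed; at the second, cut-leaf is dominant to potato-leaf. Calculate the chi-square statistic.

A dihybrid F₂ with independent assortment and complete dominance at both loci gives a 9:3:3:1 phenotypic ratio.
Total ratio parts = 16. Expected numbers out of 2381:
  purple-stemmed cut-leaf: 2381 × 9/16 = 1339.3125
  purple-stemmed potato-leaf: 2381 × 3/16 = 446.4375
  green-stemmed cut-leaf: 2381 × 3/16 = 446.4375
  green-stemmed potato-leaf: 2381 × 1/16 = 148.8125
χ² = Σ (O − E)² / E
  purple-stemmed cut-leaf: (1344 − 1339.3125)² / 1339.3125 = 0.0164
  purple-stemmed potato-leaf: (482 − 446.4375)² / 446.4375 = 2.8329
  green-stemmed cut-leaf: (425 − 446.4375)² / 446.4375 = 1.0294
  green-stemmed potato-leaf: (130 − 148.8125)² / 148.8125 = 2.3782
χ² = 0.0164 + 2.8329 + 1.0294 + 2.3782 = 6.2569 ≈ 6.257

6.257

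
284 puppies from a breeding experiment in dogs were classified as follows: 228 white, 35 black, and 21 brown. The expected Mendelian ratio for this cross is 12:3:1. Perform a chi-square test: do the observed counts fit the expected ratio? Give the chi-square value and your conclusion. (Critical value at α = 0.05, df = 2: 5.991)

Under the 12:3:1 hypothesis (Σ ratio = 16, N = 284):
  white: 284 × 12/16 = 213
  black: 284 × 3/16 = 53.25
  brown: 284 × 1/16 = 17.75
χ² = Σ (O − E)² / E
  white: (228 − 213)² / 213 = 1.0563
  black: (35 − 53.25)² / 53.25 = 6.2547
  brown: (21 − 17.75)² / 17.75 = 0.5951
χ² = 1.0563 + 6.2547 + 0.5951 = 7.9061 ≈ 7.906
Degrees of freedom = 3 − 1 = 2; critical value at α = 0.05 is 5.991.
Since 7.906 > 5.991, we reject the null hypothesis — the data do not fit the 12:3:1 ratio.

7.906; not consistent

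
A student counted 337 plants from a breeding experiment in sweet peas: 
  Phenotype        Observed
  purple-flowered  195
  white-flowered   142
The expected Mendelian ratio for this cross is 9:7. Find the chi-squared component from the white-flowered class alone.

Expected counts for N = 337 under a 9:7 ratio (total parts = 16):
  purple-flowered: 337 × 9/16 = 189.5625
  white-flowered: 337 × 7/16 = 147.4375
Contribution of white-flowered: (142 − 147.4375)² / 147.4375 = 0.2005

0.201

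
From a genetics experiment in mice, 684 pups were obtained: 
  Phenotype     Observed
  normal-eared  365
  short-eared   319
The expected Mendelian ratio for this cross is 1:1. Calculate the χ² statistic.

3.094

Expected counts for N = 684 under a 1:1 ratio (total parts = 2):
  normal-eared: 684 × 1/2 = 342
  short-eared: 684 × 1/2 = 342
χ² = Σ (O − E)² / E
  normal-eared: (365 − 342)² / 342 = 1.5468
  short-eared: (319 − 342)² / 342 = 1.5468
χ² = 1.5468 + 1.5468 = 3.0936 ≈ 3.094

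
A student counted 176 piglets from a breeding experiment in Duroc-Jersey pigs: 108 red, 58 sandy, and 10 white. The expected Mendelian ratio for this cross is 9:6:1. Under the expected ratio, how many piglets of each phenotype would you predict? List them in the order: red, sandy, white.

Under the 9:6:1 hypothesis (Σ ratio = 16, N = 176):
  red: 176 × 9/16 = 99
  sandy: 176 × 6/16 = 66
  white: 176 × 1/16 = 11

99, 66, 11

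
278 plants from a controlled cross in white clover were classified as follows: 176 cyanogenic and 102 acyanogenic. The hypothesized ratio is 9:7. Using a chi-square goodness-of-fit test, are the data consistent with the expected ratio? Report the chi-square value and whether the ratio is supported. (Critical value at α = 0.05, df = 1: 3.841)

Total ratio parts = 16. Expected numbers out of 278:
  cyanogenic: 278 × 9/16 = 156.375
  acyanogenic: 278 × 7/16 = 121.625
χ² = Σ (O − E)² / E
  cyanogenic: (176 − 156.375)² / 156.375 = 2.4629
  acyanogenic: (102 − 121.625)² / 121.625 = 3.1666
χ² = 2.4629 + 3.1666 = 5.6295 ≈ 5.630
Degrees of freedom = 2 − 1 = 1; critical value at α = 0.05 is 3.841.
Since 5.630 > 3.841, we reject the null hypothesis — the data do not fit the 9:7 ratio.

5.630; not consistent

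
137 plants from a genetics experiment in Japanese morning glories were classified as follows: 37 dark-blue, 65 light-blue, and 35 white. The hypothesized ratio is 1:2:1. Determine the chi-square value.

0.416

Under the 1:2:1 hypothesis (Σ ratio = 4, N = 137):
  dark-blue: 137 × 1/4 = 34.25
  light-blue: 137 × 2/4 = 68.5
  white: 137 × 1/4 = 34.25
χ² = Σ (O − E)² / E
  dark-blue: (37 − 34.25)² / 34.25 = 0.2208
  light-blue: (65 − 68.5)² / 68.5 = 0.1788
  white: (35 − 34.25)² / 34.25 = 0.0164
χ² = 0.2208 + 0.1788 + 0.0164 = 0.416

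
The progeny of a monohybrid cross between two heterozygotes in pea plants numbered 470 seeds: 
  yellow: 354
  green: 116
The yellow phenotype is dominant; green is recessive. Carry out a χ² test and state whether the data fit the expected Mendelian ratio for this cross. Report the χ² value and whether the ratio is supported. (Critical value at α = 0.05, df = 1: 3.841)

For a monohybrid cross between heterozygotes with complete dominance, the expected phenotypic ratio is 3:1.
Expected counts for N = 470 under a 3:1 ratio (total parts = 4):
  yellow: 470 × 3/4 = 352.5
  green: 470 × 1/4 = 117.5
χ² = Σ (O − E)² / E
  yellow: (354 − 352.5)² / 352.5 = 0.0064
  green: (116 − 117.5)² / 117.5 = 0.0191
χ² = 0.0064 + 0.0191 = 0.0255 ≈ 0.026
Degrees of freedom = 2 − 1 = 1; critical value at α = 0.05 is 3.841.
Since 0.026 < 3.841, we fail to reject the null hypothesis — the data are consistent with the 3:1 ratio.

0.026; consistent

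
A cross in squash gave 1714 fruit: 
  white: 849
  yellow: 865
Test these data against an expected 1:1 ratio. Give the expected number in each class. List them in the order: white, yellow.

857, 857

The 1:1 ratio has 2 parts, so with N = 1714 the expected counts are:
  white: 1714 × 1/2 = 857
  yellow: 1714 × 1/2 = 857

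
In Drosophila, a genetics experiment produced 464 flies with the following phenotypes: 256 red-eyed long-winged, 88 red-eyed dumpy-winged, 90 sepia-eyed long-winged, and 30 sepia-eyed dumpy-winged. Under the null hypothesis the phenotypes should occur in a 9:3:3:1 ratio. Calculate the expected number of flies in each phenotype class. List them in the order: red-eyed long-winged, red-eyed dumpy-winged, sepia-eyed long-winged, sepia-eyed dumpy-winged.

Under the 9:3:3:1 hypothesis (Σ ratio = 16, N = 464):
  red-eyed long-winged: 464 × 9/16 = 261
  red-eyed dumpy-winged: 464 × 3/16 = 87
  sepia-eyed long-winged: 464 × 3/16 = 87
  sepia-eyed dumpy-winged: 464 × 1/16 = 29

261, 87, 87, 29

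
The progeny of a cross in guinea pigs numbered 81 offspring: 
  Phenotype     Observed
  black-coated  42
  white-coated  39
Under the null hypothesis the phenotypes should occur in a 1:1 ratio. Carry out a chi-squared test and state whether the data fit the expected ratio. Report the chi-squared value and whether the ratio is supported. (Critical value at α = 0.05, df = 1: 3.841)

The 1:1 ratio has 2 parts, so with N = 81 the expected counts are:
  black-coated: 81 × 1/2 = 40.5
  white-coated: 81 × 1/2 = 40.5
χ² = Σ (O − E)² / E
  black-coated: (42 − 40.5)² / 40.5 = 0.0556
  white-coated: (39 − 40.5)² / 40.5 = 0.0556
χ² = 0.0556 + 0.0556 = 0.1112 ≈ 0.111
Degrees of freedom = 2 − 1 = 1; critical value at α = 0.05 is 3.841.
Since 0.111 < 3.841, we fail to reject the null hypothesis — the data are consistent with the 1:1 ratio.

0.111; consistent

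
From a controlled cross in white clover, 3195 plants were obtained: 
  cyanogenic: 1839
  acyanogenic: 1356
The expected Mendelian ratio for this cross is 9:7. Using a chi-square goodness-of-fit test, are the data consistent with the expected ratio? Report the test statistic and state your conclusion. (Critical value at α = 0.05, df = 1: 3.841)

2.224; consistent

Under the 9:7 hypothesis (Σ ratio = 16, N = 3195):
  cyanogenic: 3195 × 9/16 = 1797.1875
  acyanogenic: 3195 × 7/16 = 1397.8125
χ² = Σ (O − E)² / E
  cyanogenic: (1839 − 1797.1875)² / 1797.1875 = 0.9728
  acyanogenic: (1356 − 1397.8125)² / 1397.8125 = 1.2507
χ² = 0.9728 + 1.2507 = 2.2235 ≈ 2.224
Degrees of freedom = 2 − 1 = 1; critical value at α = 0.05 is 3.841.
Since 2.224 < 3.841, we fail to reject the null hypothesis — the data are consistent with the 9:7 ratio.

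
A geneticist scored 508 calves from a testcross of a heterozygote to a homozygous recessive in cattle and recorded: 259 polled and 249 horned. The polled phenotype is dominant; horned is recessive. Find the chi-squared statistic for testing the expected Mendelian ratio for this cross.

0.197

A testcross of a heterozygote (Aa × aa) gives a 1:1 phenotypic ratio.
The 1:1 ratio has 2 parts, so with N = 508 the expected counts are:
  polled: 508 × 1/2 = 254
  horned: 508 × 1/2 = 254
χ² = Σ (O − E)² / E
  polled: (259 − 254)² / 254 = 0.0984
  horned: (249 − 254)² / 254 = 0.0984
χ² = 0.0984 + 0.0984 = 0.1968 ≈ 0.197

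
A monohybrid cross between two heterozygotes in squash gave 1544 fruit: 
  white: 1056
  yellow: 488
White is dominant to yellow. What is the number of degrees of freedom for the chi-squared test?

1

For a monohybrid cross between heterozygotes with complete dominance, the expected phenotypic ratio is 3:1.
A goodness-of-fit test with 2 phenotype classes has df = 2 − 1 = 1.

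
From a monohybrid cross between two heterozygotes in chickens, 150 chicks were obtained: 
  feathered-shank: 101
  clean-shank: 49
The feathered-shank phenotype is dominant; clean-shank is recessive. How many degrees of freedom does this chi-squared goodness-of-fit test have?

For a monohybrid cross between heterozygotes with complete dominance, the expected phenotypic ratio is 3:1.
A goodness-of-fit test with 2 phenotype classes has df = 2 − 1 = 1.

1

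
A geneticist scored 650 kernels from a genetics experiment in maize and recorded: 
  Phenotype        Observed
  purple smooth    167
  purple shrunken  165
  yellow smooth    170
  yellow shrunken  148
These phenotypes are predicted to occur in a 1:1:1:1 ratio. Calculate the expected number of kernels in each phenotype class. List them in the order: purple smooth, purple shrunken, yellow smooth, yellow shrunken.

162.5, 162.5, 162.5, 162.5

The 1:1:1:1 ratio has 4 parts, so with N = 650 the expected counts are:
  purple smooth: 650 × 1/4 = 162.5
  purple shrunken: 650 × 1/4 = 162.5
  yellow smooth: 650 × 1/4 = 162.5
  yellow shrunken: 650 × 1/4 = 162.5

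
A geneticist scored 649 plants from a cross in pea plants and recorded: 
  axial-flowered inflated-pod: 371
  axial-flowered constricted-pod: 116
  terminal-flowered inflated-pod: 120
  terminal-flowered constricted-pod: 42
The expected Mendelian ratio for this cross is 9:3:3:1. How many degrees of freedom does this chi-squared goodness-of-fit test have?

A goodness-of-fit test with 4 phenotype classes has df = 4 − 1 = 3.

3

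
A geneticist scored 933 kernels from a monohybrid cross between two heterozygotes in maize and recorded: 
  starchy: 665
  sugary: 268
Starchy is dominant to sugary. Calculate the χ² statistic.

For a monohybrid cross between heterozygotes with complete dominance, the expected phenotypic ratio is 3:1.
Under the 3:1 hypothesis (Σ ratio = 4, N = 933):
  starchy: 933 × 3/4 = 699.75
  sugary: 933 × 1/4 = 233.25
χ² = Σ (O − E)² / E
  starchy: (665 − 699.75)² / 699.75 = 1.7257
  sugary: (268 − 233.25)² / 233.25 = 5.1771
χ² = 1.7257 + 5.1771 = 6.9028 ≈ 6.903

6.903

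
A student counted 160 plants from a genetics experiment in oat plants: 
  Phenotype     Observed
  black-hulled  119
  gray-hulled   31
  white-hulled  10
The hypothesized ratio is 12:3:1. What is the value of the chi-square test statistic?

The 12:3:1 ratio has 16 parts, so with N = 160 the expected counts are:
  black-hulled: 160 × 12/16 = 120
  gray-hulled: 160 × 3/16 = 30
  white-hulled: 160 × 1/16 = 10
χ² = Σ (O − E)² / E
  black-hulled: (119 − 120)² / 120 = 0.0083
  gray-hulled: (31 − 30)² / 30 = 0.0333
  white-hulled: (10 − 10)² / 10 = 0.0000
χ² = 0.0083 + 0.0333 + 0.0000 = 0.0416 ≈ 0.042

0.042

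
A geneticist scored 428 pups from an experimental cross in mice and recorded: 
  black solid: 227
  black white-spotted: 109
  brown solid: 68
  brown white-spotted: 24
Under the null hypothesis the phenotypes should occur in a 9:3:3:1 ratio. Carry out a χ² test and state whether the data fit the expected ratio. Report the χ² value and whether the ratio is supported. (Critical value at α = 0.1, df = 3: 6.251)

Total ratio parts = 16. Expected numbers out of 428:
  black solid: 428 × 9/16 = 240.75
  black white-spotted: 428 × 3/16 = 80.25
  brown solid: 428 × 3/16 = 80.25
  brown white-spotted: 428 × 1/16 = 26.75
χ² = Σ (O − E)² / E
  black solid: (227 − 240.75)² / 240.75 = 0.7853
  black white-spotted: (109 − 80.25)² / 80.25 = 10.2998
  brown solid: (68 − 80.25)² / 80.25 = 1.8699
  brown white-spotted: (24 − 26.75)² / 26.75 = 0.2827
χ² = 0.7853 + 10.2998 + 1.8699 + 0.2827 = 13.2377 ≈ 13.238
Degrees of freedom = 4 − 1 = 3; critical value at α = 0.1 is 6.251.
Since 13.238 > 6.251, we reject the null hypothesis — the data do not fit the 9:3:3:1 ratio.

13.238; not consistent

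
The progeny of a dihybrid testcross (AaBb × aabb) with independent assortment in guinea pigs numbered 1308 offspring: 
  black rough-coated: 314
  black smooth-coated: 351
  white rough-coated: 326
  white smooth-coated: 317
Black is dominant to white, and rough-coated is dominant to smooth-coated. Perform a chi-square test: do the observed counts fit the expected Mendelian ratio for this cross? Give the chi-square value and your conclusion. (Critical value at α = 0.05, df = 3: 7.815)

2.587; consistent

A dihybrid testcross with independent assortment gives a 1:1:1:1 ratio.
Under the 1:1:1:1 hypothesis (Σ ratio = 4, N = 1308):
  black rough-coated: 1308 × 1/4 = 327
  black smooth-coated: 1308 × 1/4 = 327
  white rough-coated: 1308 × 1/4 = 327
  white smooth-coated: 1308 × 1/4 = 327
χ² = Σ (O − E)² / E
  black rough-coated: (314 − 327)² / 327 = 0.5168
  black smooth-coated: (351 − 327)² / 327 = 1.7615
  white rough-coated: (326 − 327)² / 327 = 0.0031
  white smooth-coated: (317 − 327)² / 327 = 0.3058
χ² = 0.5168 + 1.7615 + 0.0031 + 0.3058 = 2.5872 ≈ 2.587
Degrees of freedom = 4 − 1 = 3; critical value at α = 0.05 is 7.815.
Since 2.587 < 7.815, we fail to reject the null hypothesis — the data are consistent with the 1:1:1:1 ratio.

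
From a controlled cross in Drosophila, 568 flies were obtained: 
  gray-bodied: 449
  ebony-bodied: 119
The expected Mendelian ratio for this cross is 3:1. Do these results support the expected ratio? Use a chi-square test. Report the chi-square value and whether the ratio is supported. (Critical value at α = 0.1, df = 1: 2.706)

4.967; not consistent

Expected counts for N = 568 under a 3:1 ratio (total parts = 4):
  gray-bodied: 568 × 3/4 = 426
  ebony-bodied: 568 × 1/4 = 142
χ² = Σ (O − E)² / E
  gray-bodied: (449 − 426)² / 426 = 1.2418
  ebony-bodied: (119 − 142)² / 142 = 3.7254
χ² = 1.2418 + 3.7254 = 4.9672 ≈ 4.967
Degrees of freedom = 2 − 1 = 1; critical value at α = 0.1 is 2.706.
Since 4.967 > 2.706, we reject the null hypothesis — the data do not fit the 3:1 ratio.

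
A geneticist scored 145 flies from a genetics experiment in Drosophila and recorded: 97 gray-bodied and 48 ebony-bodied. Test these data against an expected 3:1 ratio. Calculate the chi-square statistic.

5.078

Under the 3:1 hypothesis (Σ ratio = 4, N = 145):
  gray-bodied: 145 × 3/4 = 108.75
  ebony-bodied: 145 × 1/4 = 36.25
χ² = Σ (O − E)² / E
  gray-bodied: (97 − 108.75)² / 108.75 = 1.2695
  ebony-bodied: (48 − 36.25)² / 36.25 = 3.8086
χ² = 1.2695 + 3.8086 = 5.0781 ≈ 5.078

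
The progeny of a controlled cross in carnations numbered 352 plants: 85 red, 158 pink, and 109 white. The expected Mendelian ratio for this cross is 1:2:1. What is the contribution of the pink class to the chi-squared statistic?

1.841

Under the 1:2:1 hypothesis (Σ ratio = 4, N = 352):
  red: 352 × 1/4 = 88
  pink: 352 × 2/4 = 176
  white: 352 × 1/4 = 88
Contribution of pink: (158 − 176)² / 176 = 1.8409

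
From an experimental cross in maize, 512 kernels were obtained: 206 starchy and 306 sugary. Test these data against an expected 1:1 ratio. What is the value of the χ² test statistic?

19.531

Total ratio parts = 2. Expected numbers out of 512:
  starchy: 512 × 1/2 = 256
  sugary: 512 × 1/2 = 256
χ² = Σ (O − E)² / E
  starchy: (206 − 256)² / 256 = 9.7656
  sugary: (306 − 256)² / 256 = 9.7656
χ² = 9.7656 + 9.7656 = 19.5312 ≈ 19.531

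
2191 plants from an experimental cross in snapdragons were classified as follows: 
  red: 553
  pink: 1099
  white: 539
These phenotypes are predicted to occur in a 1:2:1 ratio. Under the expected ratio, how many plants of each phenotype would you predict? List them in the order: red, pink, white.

Total ratio parts = 4. Expected numbers out of 2191:
  red: 2191 × 1/4 = 547.75
  pink: 2191 × 2/4 = 1095.5
  white: 2191 × 1/4 = 547.75

547.75, 1095.5, 547.75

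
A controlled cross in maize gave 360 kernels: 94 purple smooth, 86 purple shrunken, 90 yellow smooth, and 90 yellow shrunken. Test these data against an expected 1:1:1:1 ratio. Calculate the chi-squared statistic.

0.356

Under the 1:1:1:1 hypothesis (Σ ratio = 4, N = 360):
  purple smooth: 360 × 1/4 = 90
  purple shrunken: 360 × 1/4 = 90
  yellow smooth: 360 × 1/4 = 90
  yellow shrunken: 360 × 1/4 = 90
χ² = Σ (O − E)² / E
  purple smooth: (94 − 90)² / 90 = 0.1778
  purple shrunken: (86 − 90)² / 90 = 0.1778
  yellow smooth: (90 − 90)² / 90 = 0.0000
  yellow shrunken: (90 − 90)² / 90 = 0.0000
χ² = 0.1778 + 0.1778 + 0.0000 + 0.0000 = 0.3556 ≈ 0.356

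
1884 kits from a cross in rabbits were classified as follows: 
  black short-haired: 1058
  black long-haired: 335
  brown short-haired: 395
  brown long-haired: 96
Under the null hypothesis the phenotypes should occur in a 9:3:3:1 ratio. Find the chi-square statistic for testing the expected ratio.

The 9:3:3:1 ratio has 16 parts, so with N = 1884 the expected counts are:
  black short-haired: 1884 × 9/16 = 1059.75
  black long-haired: 1884 × 3/16 = 353.25
  brown short-haired: 1884 × 3/16 = 353.25
  brown long-haired: 1884 × 1/16 = 117.75
χ² = Σ (O − E)² / E
  black short-haired: (1058 − 1059.75)² / 1059.75 = 0.0029
  black long-haired: (335 − 353.25)² / 353.25 = 0.9429
  brown short-haired: (395 − 353.25)² / 353.25 = 4.9344
  brown long-haired: (96 − 117.75)² / 117.75 = 4.0175
χ² = 0.0029 + 0.9429 + 4.9344 + 4.0175 = 9.8977 ≈ 9.898

9.898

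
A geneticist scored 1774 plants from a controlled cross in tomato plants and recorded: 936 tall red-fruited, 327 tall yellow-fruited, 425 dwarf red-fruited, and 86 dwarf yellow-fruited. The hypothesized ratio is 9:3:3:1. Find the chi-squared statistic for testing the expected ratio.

Total ratio parts = 16. Expected numbers out of 1774:
  tall red-fruited: 1774 × 9/16 = 997.875
  tall yellow-fruited: 1774 × 3/16 = 332.625
  dwarf red-fruited: 1774 × 3/16 = 332.625
  dwarf yellow-fruited: 1774 × 1/16 = 110.875
χ² = Σ (O − E)² / E
  tall red-fruited: (936 − 997.875)² / 997.875 = 3.8367
  tall yellow-fruited: (327 − 332.625)² / 332.625 = 0.0951
  dwarf red-fruited: (425 − 332.625)² / 332.625 = 25.6539
  dwarf yellow-fruited: (86 − 110.875)² / 110.875 = 5.5807
χ² = 3.8367 + 0.0951 + 25.6539 + 5.5807 = 35.1664 ≈ 35.166

35.166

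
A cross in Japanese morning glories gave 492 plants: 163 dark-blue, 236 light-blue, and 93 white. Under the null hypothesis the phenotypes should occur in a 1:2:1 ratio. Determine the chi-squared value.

20.732

Under the 1:2:1 hypothesis (Σ ratio = 4, N = 492):
  dark-blue: 492 × 1/4 = 123
  light-blue: 492 × 2/4 = 246
  white: 492 × 1/4 = 123
χ² = Σ (O − E)² / E
  dark-blue: (163 − 123)² / 123 = 13.0081
  light-blue: (236 − 246)² / 246 = 0.4065
  white: (93 − 123)² / 123 = 7.3171
χ² = 13.0081 + 0.4065 + 7.3171 = 20.7317 ≈ 20.732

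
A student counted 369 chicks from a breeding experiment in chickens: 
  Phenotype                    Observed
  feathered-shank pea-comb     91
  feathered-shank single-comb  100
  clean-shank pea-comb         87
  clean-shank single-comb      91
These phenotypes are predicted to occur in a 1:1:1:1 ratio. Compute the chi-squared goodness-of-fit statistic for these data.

Expected counts for N = 369 under a 1:1:1:1 ratio (total parts = 4):
  feathered-shank pea-comb: 369 × 1/4 = 92.25
  feathered-shank single-comb: 369 × 1/4 = 92.25
  clean-shank pea-comb: 369 × 1/4 = 92.25
  clean-shank single-comb: 369 × 1/4 = 92.25
χ² = Σ (O − E)² / E
  feathered-shank pea-comb: (91 − 92.25)² / 92.25 = 0.0169
  feathered-shank single-comb: (100 − 92.25)² / 92.25 = 0.6511
  clean-shank pea-comb: (87 − 92.25)² / 92.25 = 0.2988
  clean-shank single-comb: (91 − 92.25)² / 92.25 = 0.0169
χ² = 0.0169 + 0.6511 + 0.2988 + 0.0169 = 0.9837 ≈ 0.984

0.984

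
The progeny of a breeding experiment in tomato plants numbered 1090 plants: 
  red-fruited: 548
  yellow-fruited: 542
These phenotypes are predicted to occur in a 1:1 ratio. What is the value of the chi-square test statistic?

0.033

Expected counts for N = 1090 under a 1:1 ratio (total parts = 2):
  red-fruited: 1090 × 1/2 = 545
  yellow-fruited: 1090 × 1/2 = 545
χ² = Σ (O − E)² / E
  red-fruited: (548 − 545)² / 545 = 0.0165
  yellow-fruited: (542 − 545)² / 545 = 0.0165
χ² = 0.0165 + 0.0165 = 0.033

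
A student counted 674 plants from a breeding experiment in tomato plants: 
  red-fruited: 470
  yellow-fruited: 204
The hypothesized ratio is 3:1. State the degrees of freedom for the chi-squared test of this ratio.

A goodness-of-fit test with 2 phenotype classes has df = 2 − 1 = 1.

1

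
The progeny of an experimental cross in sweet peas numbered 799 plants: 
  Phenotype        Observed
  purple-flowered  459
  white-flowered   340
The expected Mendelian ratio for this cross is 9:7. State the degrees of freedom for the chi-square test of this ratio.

1

A goodness-of-fit test with 2 phenotype classes has df = 2 − 1 = 1.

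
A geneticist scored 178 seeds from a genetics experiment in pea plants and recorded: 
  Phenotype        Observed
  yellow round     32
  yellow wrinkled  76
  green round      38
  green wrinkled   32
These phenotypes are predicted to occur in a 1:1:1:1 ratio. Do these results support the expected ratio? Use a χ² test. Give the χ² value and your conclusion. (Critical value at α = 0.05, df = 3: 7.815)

The 1:1:1:1 ratio has 4 parts, so with N = 178 the expected counts are:
  yellow round: 178 × 1/4 = 44.5
  yellow wrinkled: 178 × 1/4 = 44.5
  green round: 178 × 1/4 = 44.5
  green wrinkled: 178 × 1/4 = 44.5
χ² = Σ (O − E)² / E
  yellow round: (32 − 44.5)² / 44.5 = 3.5112
  yellow wrinkled: (76 − 44.5)² / 44.5 = 22.2978
  green round: (38 − 44.5)² / 44.5 = 0.9494
  green wrinkled: (32 − 44.5)² / 44.5 = 3.5112
χ² = 3.5112 + 22.2978 + 0.9494 + 3.5112 = 30.2696 ≈ 30.270
Degrees of freedom = 4 − 1 = 3; critical value at α = 0.05 is 7.815.
Since 30.270 > 7.815, we reject the null hypothesis — the data do not fit the 1:1:1:1 ratio.

30.270; not consistent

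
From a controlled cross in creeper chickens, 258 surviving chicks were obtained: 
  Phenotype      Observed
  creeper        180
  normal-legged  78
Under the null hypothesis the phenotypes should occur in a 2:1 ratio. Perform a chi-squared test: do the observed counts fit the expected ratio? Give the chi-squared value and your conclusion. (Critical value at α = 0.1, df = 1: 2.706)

1.116; consistent

Under the 2:1 hypothesis (Σ ratio = 3, N = 258):
  creeper: 258 × 2/3 = 172
  normal-legged: 258 × 1/3 = 86
χ² = Σ (O − E)² / E
  creeper: (180 − 172)² / 172 = 0.3721
  normal-legged: (78 − 86)² / 86 = 0.7442
χ² = 0.3721 + 0.7442 = 1.1163 ≈ 1.116
Degrees of freedom = 2 − 1 = 1; critical value at α = 0.1 is 2.706.
Since 1.116 < 2.706, we fail to reject the null hypothesis — the data are consistent with the 2:1 ratio.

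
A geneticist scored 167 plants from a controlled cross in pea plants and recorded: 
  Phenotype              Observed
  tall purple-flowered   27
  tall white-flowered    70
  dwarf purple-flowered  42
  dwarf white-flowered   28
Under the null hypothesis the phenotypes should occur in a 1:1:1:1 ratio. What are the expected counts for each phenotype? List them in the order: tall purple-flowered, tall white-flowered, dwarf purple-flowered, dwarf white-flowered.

Expected counts for N = 167 under a 1:1:1:1 ratio (total parts = 4):
  tall purple-flowered: 167 × 1/4 = 41.75
  tall white-flowered: 167 × 1/4 = 41.75
  dwarf purple-flowered: 167 × 1/4 = 41.75
  dwarf white-flowered: 167 × 1/4 = 41.75

41.75, 41.75, 41.75, 41.75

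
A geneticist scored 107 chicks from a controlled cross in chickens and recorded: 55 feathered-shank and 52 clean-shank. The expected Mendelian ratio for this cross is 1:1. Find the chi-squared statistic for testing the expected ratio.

0.084

Expected counts for N = 107 under a 1:1 ratio (total parts = 2):
  feathered-shank: 107 × 1/2 = 53.5
  clean-shank: 107 × 1/2 = 53.5
χ² = Σ (O − E)² / E
  feathered-shank: (55 − 53.5)² / 53.5 = 0.0421
  clean-shank: (52 − 53.5)² / 53.5 = 0.0421
χ² = 0.0421 + 0.0421 = 0.0842 ≈ 0.084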